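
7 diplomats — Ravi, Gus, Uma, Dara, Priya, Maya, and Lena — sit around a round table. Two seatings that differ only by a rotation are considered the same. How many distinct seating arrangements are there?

Around a circle, 7 distinct people have 7!/7 = (6)! = 720 rotationally distinct seatings.

720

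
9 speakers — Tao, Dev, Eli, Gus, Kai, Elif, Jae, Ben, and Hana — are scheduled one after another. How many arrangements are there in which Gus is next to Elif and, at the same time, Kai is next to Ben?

Treat {Gus,Elif} as one block (2 orders) and {Kai,Ben} as another (2 orders).
That leaves 7 units to arrange: 2 × 2 × 7! = 4 × 5040 = 20160.

20160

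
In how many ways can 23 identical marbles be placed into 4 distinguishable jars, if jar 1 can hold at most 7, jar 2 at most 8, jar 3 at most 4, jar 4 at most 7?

Without the upper bounds there are C(26,3) = 2600 ways to split 23 among 4 jars.
Subtract solutions that violate a single cap (substitute x_i' = x_i − (cap_i+1)): x_1 ≥ 8 gives C(18,3) = 816; x_2 ≥ 9 gives C(17,3) = 680; x_3 ≥ 5 gives C(21,3) = 1330; x_4 ≥ 8 gives C(18,3) = 816. Together 3642.
Add back pairs where two caps are both exceeded: 84 + 286 + 120 + 220 + 84 + 286 = 1080.
Subtract triples: 4 + 0 + 10 + 4 = 18.
By inclusion–exclusion the count is 2600 − 3642 + 1080 − 18 = 20.

20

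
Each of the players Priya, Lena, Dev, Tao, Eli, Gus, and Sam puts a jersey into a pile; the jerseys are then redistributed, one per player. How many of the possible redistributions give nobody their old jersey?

This is the derangement count D_7: permutations of 7 items with no fixed point.
By inclusion–exclusion this is Σ_{j=0}^{7} (−1)^j C(7,j)·(7−j)!.
Computing: 5040 − 5040 + 2520 − 840 + 210 − 42 + 7 − 1 = 1854.

1854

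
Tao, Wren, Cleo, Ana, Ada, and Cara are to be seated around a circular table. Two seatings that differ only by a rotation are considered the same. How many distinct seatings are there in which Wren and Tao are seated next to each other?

48

Glue Wren and Tao into a block (2 internal orders). Seating 5 units around a circle gives (4)! arrangements.
So 2 × (4)! = 2 × 24 = 48.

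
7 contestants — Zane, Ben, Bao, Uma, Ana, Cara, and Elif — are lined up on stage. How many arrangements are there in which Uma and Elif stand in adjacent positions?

1440

Treat {Uma, Elif} as a single unit. There are 6 units to order, and the pair itself can be ordered 2 ways.
So the count is 2·(6)! = 1440.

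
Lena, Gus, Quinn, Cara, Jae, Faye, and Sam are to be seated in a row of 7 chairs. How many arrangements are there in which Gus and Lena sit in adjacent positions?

1440

Glue Gus and Lena into one block (2 internal orders), leaving 6 units to arrange in a row.
That gives 2 × 6! = 2 × 720 = 1440.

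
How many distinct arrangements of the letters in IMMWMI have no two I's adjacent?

There are 6!/(3!·2!) = 60 arrangements of IMMWMI in total.
If the two I's are adjacent, glue them into one block, leaving 5 items to arrange: (5)!/(3!) = 20 ways.
Subtracting, 60 − 20 = 40 arrangements keep the I's apart.

40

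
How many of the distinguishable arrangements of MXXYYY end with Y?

With the last slot taken by Y, it remains to arrange the other 5 letters (MXXYY).
Those 5 letters have X appearing twice and Y appearing twice, giving (5)!/(2!·2!) = 30.

30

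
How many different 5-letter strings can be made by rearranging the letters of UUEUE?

10

The 5 letters of UUEUE have repeats: E appearing twice and U appearing 3 times.
So there are 5! / (3!·2!) = 10 distinguishable arrangements.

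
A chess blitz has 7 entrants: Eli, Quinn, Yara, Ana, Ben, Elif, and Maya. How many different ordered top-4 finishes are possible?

840

This is an ordered selection of 4 from 7: P(7,4).
That gives 7 × 6 × 5 × 4 = 840.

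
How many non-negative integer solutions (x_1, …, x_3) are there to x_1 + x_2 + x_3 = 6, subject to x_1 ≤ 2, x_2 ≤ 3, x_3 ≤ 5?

11

Ignoring the caps, the number of non-negative solutions to x_1+…+x_3 = 6 is C(8,2) = 28.
Subtract solutions that violate a single cap (substitute x_i' = x_i − (cap_i+1)): x_1 ≥ 3 gives C(5,2) = 10; x_2 ≥ 4 gives C(4,2) = 6; x_3 ≥ 6 gives C(2,2) = 1. Together 17.
No two caps can be exceeded simultaneously, so the pair terms are all 0.
By inclusion–exclusion the count is 28 − 17 + 0 = 11.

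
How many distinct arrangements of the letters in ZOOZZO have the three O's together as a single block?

4

Treat the 3 copies of O as a single block. The multiset to arrange is then {OOO, Z, Z, Z}, 4 items in all.
That gives (4)!/(3!) = 4 arrangements.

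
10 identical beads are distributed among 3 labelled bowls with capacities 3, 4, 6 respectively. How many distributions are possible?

10

By stars and bars, unrestricted non-negative solutions to x_1+…+x_3 = 10 number C(10+2,2) = 66.
Subtract solutions that violate a single cap (substitute x_i' = x_i − (cap_i+1)): x_1 ≥ 4 gives C(8,2) = 28; x_2 ≥ 5 gives C(7,2) = 21; x_3 ≥ 7 gives C(5,2) = 10. Together 59.
Add back pairs where two caps are both exceeded: 3 + 0 + 0 = 3.
By inclusion–exclusion the count is 66 − 59 + 3 = 10.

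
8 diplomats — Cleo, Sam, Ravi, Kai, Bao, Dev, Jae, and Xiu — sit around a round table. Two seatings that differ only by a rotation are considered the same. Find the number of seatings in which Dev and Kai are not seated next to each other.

3600

Without the restriction there are (7)! = 5040 seatings.
Those with Dev next to Kai: fuse the pair into one unit and seat 7 units around a circle — 2·(6)! = 1440.
Subtracting, 5040 − 1440 = 3600.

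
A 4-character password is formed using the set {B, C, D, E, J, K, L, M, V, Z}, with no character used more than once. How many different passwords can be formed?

5040

Choose and order 4 of the 10 symbols: the first character has 10 options, the next 9, then 8, 7.
10 × 9 × 8 × 7 = 5040.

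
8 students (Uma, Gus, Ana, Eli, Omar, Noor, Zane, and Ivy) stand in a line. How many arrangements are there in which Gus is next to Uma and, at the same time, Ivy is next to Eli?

Treat {Gus,Uma} as one block (2 orders) and {Ivy,Eli} as another (2 orders).
That leaves 6 units to arrange: 2 × 2 × 6! = 4 × 720 = 2880.

2880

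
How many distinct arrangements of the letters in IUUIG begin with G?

6

With the first slot taken by G, it remains to arrange the other 4 letters (IUUI).
Those 4 letters have I appearing twice and U appearing twice, giving (4)!/(2!·2!) = 6.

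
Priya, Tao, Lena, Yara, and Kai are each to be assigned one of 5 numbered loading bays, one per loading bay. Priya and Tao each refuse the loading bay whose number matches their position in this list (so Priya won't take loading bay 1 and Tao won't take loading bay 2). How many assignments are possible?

78

Let Aᵢ (for i ∈ {1, 2}) be the placements that put person i in their forbidden loading bay. Any j of these fix j positions, leaving (5−j)! ways to fill the rest, and there are C(2,j) ways to pick which j.
By inclusion–exclusion, the number of valid placements is Σ_{j=0}^{2} (−1)^j C(2,j)·(5−j)!.
Computing: 120 − 48 + 6 = 78.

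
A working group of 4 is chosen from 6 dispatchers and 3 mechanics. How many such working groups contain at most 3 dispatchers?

111

Split by how many dispatchers are chosen (0 through 3).
Sum: C(6,0)·C(3,4) + C(6,1)·C(3,3) + C(6,2)·C(3,2) + C(6,3)·C(3,1) = 0 + 6 + 45 + 60 = 111.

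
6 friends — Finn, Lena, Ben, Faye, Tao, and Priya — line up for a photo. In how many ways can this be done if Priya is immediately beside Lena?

Glue Priya and Lena into one block (2 internal orders), leaving 5 units to arrange in a row.
That gives 2 × 5! = 2 × 120 = 240.

240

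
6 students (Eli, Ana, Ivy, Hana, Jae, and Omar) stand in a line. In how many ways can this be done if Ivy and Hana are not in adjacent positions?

There are 6! = 720 arrangements in all. If Ivy and Hana are adjacent, merging them into one block gives 2·(5)! = 240 arrangements.
Complementary counting: 720 − 240 = 480.

480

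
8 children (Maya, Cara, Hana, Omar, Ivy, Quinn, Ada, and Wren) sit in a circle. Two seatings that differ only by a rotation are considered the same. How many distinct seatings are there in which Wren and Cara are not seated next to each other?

3600

All circular seatings of 8 people number (7)! = 5040.
Seatings with Wren beside Cara: treat them as a block with 2 internal orders, giving 2 × (6)! = 1440.
Subtracting, 5040 − 1440 = 3600.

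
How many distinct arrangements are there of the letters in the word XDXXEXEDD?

1260

The 9 letters of XDXXEXEDD have repeats: D appearing 3 times, E appearing twice, and X appearing 4 times.
Dividing 9! = 362880 by 4!·3!·2! = 288 for the repeated letters gives 1260.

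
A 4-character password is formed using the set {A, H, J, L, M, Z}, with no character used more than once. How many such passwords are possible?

This is a permutation of 4 out of 6: P(6,4) = 6!/2!.
That product is 6 × 5 × 4 × 3 = 360.

360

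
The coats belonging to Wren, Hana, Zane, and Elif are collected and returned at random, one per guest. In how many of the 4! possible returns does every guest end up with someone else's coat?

9

This is the derangement count D_4: permutations of 4 items with no fixed point.
By inclusion–exclusion this is Σ_{j=0}^{4} (−1)^j C(4,j)·(4−j)!.
Computing: 24 − 24 + 12 − 4 + 1 = 9.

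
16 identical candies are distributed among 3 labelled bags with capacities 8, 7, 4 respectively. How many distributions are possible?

10

Ignoring the caps, the number of non-negative solutions to x_1+…+x_3 = 16 is C(18,2) = 153.
Subtract solutions that violate a single cap (substitute x_i' = x_i − (cap_i+1)): x_1 ≥ 9 gives C(9,2) = 36; x_2 ≥ 8 gives C(10,2) = 45; x_3 ≥ 5 gives C(13,2) = 78. Together 159.
Add back pairs where two caps are both exceeded: 0 + 6 + 10 = 16.
By inclusion–exclusion the count is 153 − 159 + 16 = 10.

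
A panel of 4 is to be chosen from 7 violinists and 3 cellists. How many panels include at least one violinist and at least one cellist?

Unrestricted: C(10,4) = 210 ways to pick any 4 of the 10.
Subtract selections that omit an entire group: no violinists → C(3,4) = 0; no cellists → C(7,4) = 35.
Both groups omitted at once is impossible, so 210 − 35 = 175.

175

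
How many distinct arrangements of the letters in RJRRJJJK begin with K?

35

With the first slot taken by K, it remains to arrange the other 7 letters (RJRRJJJ).
Those 7 letters have J appearing 4 times and R appearing 3 times, giving (7)!/(4!·3!) = 35.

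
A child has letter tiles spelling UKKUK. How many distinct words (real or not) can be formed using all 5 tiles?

10

Letter multiplicities in UKKUK: K×3, U×2.
Dividing 5! = 120 by 3!·2! = 12 for the repeated letters gives 10.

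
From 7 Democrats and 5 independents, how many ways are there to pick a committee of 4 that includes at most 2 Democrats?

285

Split by how many Democrats are chosen (0 through 2).
Sum: C(7,0)·C(5,4) + C(7,1)·C(5,3) + C(7,2)·C(5,2) = 5 + 70 + 210 = 285.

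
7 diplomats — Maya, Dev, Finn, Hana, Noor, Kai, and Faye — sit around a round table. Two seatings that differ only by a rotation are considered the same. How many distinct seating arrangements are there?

720

Around a circle, 7 distinct people have 7!/7 = (6)! = 720 rotationally distinct seatings.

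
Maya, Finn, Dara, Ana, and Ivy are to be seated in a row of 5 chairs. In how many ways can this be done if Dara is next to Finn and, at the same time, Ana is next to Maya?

Treat {Dara,Finn} as one block (2 orders) and {Ana,Maya} as another (2 orders).
That leaves 3 units to arrange: 2 × 2 × 3! = 4 × 6 = 24.

24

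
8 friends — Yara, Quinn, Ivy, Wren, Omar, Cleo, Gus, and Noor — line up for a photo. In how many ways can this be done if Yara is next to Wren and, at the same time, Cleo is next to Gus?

2880

Treat {Yara,Wren} as one block (2 orders) and {Cleo,Gus} as another (2 orders).
That leaves 6 units to arrange: 2 × 2 × 6! = 4 × 720 = 2880.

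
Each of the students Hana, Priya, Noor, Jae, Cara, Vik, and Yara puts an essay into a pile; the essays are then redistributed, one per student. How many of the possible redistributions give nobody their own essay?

1854

Let Aᵢ be the assignments in which student i gets their own essay. We want the size of the complement of A₁∪…∪A_7.
By inclusion–exclusion this is Σ_{j=0}^{7} (−1)^j C(7,j)·(7−j)!.
Computing: 5040 − 5040 + 2520 − 840 + 210 − 42 + 7 − 1 = 1854.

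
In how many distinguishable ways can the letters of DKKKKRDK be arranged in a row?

The 8 letters of DKKKKRDK have repeats: D appearing twice and K appearing 5 times.
So there are 8! / (5!·2!) = 168 distinguishable arrangements.

168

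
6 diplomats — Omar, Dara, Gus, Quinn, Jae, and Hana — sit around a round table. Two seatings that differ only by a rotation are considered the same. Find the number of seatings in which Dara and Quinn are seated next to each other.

Glue Dara and Quinn into a block (2 internal orders). Seating 5 units around a circle gives (4)! arrangements.
So 2 × (4)! = 2 × 24 = 48.

48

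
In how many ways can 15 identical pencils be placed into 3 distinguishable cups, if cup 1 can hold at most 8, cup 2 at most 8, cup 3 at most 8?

52

Without the upper bounds there are C(17,2) = 136 ways to split 15 among 3 cups.
Subtract solutions that violate a single cap (substitute x_i' = x_i − (cap_i+1)): x_1 ≥ 9 gives C(8,2) = 28; x_2 ≥ 9 gives C(8,2) = 28; x_3 ≥ 9 gives C(8,2) = 28. Together 84.
No two caps can be exceeded simultaneously, so the pair terms are all 0.
By inclusion–exclusion the count is 136 − 84 + 0 = 52.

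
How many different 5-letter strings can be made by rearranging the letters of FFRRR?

Letter multiplicities in FFRRR: F×2, R×3.
So there are 5! / (3!·2!) = 10 distinguishable arrangements.

10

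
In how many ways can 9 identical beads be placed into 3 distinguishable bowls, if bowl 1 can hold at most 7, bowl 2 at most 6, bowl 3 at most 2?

18

Ignoring the caps, the number of non-negative solutions to x_1+…+x_3 = 9 is C(11,2) = 55.
Subtract solutions that violate a single cap (substitute x_i' = x_i − (cap_i+1)): x_1 ≥ 8 gives C(3,2) = 3; x_2 ≥ 7 gives C(4,2) = 6; x_3 ≥ 3 gives C(8,2) = 28. Together 37.
No two caps can be exceeded simultaneously, so the pair terms are all 0.
By inclusion–exclusion the count is 55 − 37 + 0 = 18.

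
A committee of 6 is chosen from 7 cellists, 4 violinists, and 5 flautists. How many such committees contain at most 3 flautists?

Split by how many flautists are chosen (0 through 3).
Sum: C(5,0)·C(11,6) + C(5,1)·C(11,5) + C(5,2)·C(11,4) + C(5,3)·C(11,3) = 462 + 2310 + 3300 + 1650 = 7722.

7722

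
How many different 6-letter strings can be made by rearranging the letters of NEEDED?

NEEDED has 6 letters with D appearing twice and E appearing 3 times.
The number of distinct arrangements is 6!/(3!·2!) = 720/12 = 60.

60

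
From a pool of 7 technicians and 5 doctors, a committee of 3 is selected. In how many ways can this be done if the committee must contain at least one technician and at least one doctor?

175

Unrestricted: C(12,3) = 220 ways to pick any 3 of the 12.
Selections missing a whole group: no technicians → C(5,3) = 10; no doctors → C(7,3) = 35.
Both groups omitted at once is impossible, so 220 − 45 = 175.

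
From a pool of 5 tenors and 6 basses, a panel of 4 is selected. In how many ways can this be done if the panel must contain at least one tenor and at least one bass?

310

Total 4-person selections from all 11: C(11,4) = 330.
Selections missing a whole group: no tenors → C(6,4) = 15; no basses → C(5,4) = 5.
Both groups omitted at once is impossible, so 330 − 20 = 310.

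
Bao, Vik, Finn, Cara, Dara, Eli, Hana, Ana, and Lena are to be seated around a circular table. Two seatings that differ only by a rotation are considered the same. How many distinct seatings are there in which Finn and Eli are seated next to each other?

10080

Glue Finn and Eli into a block (2 internal orders). Seating 8 units around a circle gives (7)! arrangements.
So 2 × (7)! = 2 × 5040 = 10080.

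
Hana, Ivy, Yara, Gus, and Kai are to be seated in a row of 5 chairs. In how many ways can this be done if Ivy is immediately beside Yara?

Glue Ivy and Yara into one block (2 internal orders), leaving 4 units to arrange in a row.
So the count is 2·(4)! = 48.

48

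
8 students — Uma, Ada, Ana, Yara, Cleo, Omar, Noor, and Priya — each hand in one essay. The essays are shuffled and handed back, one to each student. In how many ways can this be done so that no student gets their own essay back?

14833

Count assignments avoiding every fixed point. For any j of the 8 students fixed to their own essay, the other 8−j can be arranged in (8−j)! ways.
By inclusion–exclusion this is Σ_{j=0}^{8} (−1)^j C(8,j)·(8−j)!.
Computing: 40320 − 40320 + 20160 − 6720 + 1680 − 336 + 56 − 8 + 1 = 14833.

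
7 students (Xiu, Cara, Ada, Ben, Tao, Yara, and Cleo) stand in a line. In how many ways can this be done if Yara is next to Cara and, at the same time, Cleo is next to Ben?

480

Treat {Yara,Cara} as one block (2 orders) and {Cleo,Ben} as another (2 orders).
That leaves 5 units to arrange: 2 × 2 × 5! = 4 × 120 = 480.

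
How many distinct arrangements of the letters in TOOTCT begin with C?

With the first slot taken by C, it remains to arrange the other 5 letters (TOOTT).
Those 5 letters have O appearing twice and T appearing 3 times, giving (5)!/(3!·2!) = 10.

10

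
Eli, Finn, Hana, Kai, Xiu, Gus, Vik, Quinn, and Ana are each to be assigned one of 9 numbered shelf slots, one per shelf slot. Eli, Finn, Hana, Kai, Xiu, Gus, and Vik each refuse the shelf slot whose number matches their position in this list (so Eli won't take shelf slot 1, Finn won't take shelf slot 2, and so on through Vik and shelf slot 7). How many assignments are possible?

165016

Let Aᵢ (for 1 ≤ i ≤ 7) be the placements that put person i in their forbidden shelf slot. Any j of these fix j positions, leaving (9−j)! ways to fill the rest, and there are C(7,j) ways to pick which j.
By inclusion–exclusion, the number of valid placements is Σ_{j=0}^{7} (−1)^j C(7,j)·(9−j)!.
Computing: 362880 − 282240 + 105840 − 25200 + 4200 − 504 + 42 − 2 = 165016.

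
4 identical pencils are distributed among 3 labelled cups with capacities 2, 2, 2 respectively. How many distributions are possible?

6

Ignoring the caps, the number of non-negative solutions to x_1+…+x_3 = 4 is C(6,2) = 15.
Subtract solutions that violate a single cap (substitute x_i' = x_i − (cap_i+1)): x_1 ≥ 3 gives C(3,2) = 3; x_2 ≥ 3 gives C(3,2) = 3; x_3 ≥ 3 gives C(3,2) = 3. Together 9.
No two caps can be exceeded simultaneously, so the pair terms are all 0.
By inclusion–exclusion the count is 15 − 9 + 0 = 6.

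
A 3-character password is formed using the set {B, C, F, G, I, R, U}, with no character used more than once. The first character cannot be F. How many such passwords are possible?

The first character has 7−1 = 6 choices (anything except F).
The remaining 2 characters are filled from the other 6 symbols without repetition: 6 × 5 = 30.
Total: 6 × 30 = 180.

180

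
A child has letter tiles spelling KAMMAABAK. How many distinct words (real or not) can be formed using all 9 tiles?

The 9 letters of KAMMAABAK have repeats: A appearing 4 times, K appearing twice, and M appearing twice.
Dividing 9! = 362880 by 4!·2!·2! = 96 for the repeated letters gives 3780.

3780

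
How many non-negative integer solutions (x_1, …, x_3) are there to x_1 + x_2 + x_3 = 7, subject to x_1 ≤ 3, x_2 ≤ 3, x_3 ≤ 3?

Ignoring the caps, the number of non-negative solutions to x_1+…+x_3 = 7 is C(9,2) = 36.
Subtract solutions that violate a single cap (substitute x_i' = x_i − (cap_i+1)): x_1 ≥ 4 gives C(5,2) = 10; x_2 ≥ 4 gives C(5,2) = 10; x_3 ≥ 4 gives C(5,2) = 10. Together 30.
No two caps can be exceeded simultaneously, so the pair terms are all 0.
By inclusion–exclusion the count is 36 − 30 + 0 = 6.

6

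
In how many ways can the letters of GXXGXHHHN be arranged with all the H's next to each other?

420

Treat the 3 copies of H as a single block. The multiset to arrange is then {HHH, G, G, N, X, X, X}, 7 items in all.
That gives (7)!/(3!·2!) = 420 arrangements.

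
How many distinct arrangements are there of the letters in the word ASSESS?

30

The 6 letters of ASSESS have repeats: S appearing 4 times.
The number of distinct arrangements is 6!/(4!) = 720/24 = 30.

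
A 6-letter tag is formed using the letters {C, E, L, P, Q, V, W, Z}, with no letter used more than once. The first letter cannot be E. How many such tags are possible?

17640

The first letter has 8−1 = 7 choices (anything except E).
The remaining 5 letters are filled from the other 7 symbols without repetition: 7 × 6 × 5 × 4 × 3 = 2520.
Total: 7 × 2520 = 17640.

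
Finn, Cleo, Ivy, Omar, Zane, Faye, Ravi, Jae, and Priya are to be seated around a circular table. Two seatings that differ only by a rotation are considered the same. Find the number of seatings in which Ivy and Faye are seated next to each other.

10080

Glue Ivy and Faye into a block (2 internal orders). Seating 8 units around a circle gives (7)! arrangements.
So 2 × (7)! = 2 × 5040 = 10080.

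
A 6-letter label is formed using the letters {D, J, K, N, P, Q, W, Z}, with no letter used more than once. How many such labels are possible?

With no repetition, fill the 6 letters in order: 8 choices, then 7, down to 3.
That product is 8 × 7 × 6 × 5 × 4 × 3 = 20160.

20160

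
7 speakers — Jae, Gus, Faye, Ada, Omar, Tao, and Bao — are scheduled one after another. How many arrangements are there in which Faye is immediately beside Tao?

1440

Treat {Faye, Tao} as a single unit. There are 6 units to order, and the pair itself can be ordered 2 ways.
That gives 2 × 6! = 2 × 720 = 1440.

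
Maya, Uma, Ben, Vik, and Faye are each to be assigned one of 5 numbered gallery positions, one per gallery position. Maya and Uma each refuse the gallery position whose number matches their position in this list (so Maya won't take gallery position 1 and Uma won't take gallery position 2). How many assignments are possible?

78

Let Aᵢ (for i ∈ {1, 2}) be the placements that put person i in their forbidden gallery position. Any j of these fix j positions, leaving (5−j)! ways to fill the rest, and there are C(2,j) ways to pick which j.
By inclusion–exclusion, the number of valid placements is Σ_{j=0}^{2} (−1)^j C(2,j)·(5−j)!.
Computing: 120 − 48 + 6 = 78.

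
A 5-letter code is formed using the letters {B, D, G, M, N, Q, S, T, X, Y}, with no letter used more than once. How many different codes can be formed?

With no repetition, fill the 5 letters in order: 10 choices, then 9, down to 6.
10 × 9 × 8 × 7 × 6 = 30240.

30240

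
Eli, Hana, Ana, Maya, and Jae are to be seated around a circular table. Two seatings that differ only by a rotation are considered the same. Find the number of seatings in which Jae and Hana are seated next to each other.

Treat {Jae, Hana} as one unit (2 internal orders) and seat the resulting 4 units around the table: (3)! circular arrangements.
So 2 × (3)! = 2 × 6 = 12.

12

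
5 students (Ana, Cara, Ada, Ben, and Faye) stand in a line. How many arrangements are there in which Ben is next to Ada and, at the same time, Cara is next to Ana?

24

Treat {Ben,Ada} as one block (2 orders) and {Cara,Ana} as another (2 orders).
That leaves 3 units to arrange: 2 × 2 × 3! = 4 × 6 = 24.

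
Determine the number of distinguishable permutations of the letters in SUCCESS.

SUCCESS has 7 letters with C appearing twice and S appearing 3 times.
So there are 7! / (3!·2!) = 420 distinguishable arrangements.

420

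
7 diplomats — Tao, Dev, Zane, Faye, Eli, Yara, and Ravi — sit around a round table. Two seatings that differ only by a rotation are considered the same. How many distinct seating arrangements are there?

Seat Tao anywhere (absorbing the rotational symmetry), then permute the other 6: (6)! = 720.

720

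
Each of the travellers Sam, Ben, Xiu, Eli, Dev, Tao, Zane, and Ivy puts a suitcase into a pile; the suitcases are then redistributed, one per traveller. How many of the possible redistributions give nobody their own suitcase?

Count assignments avoiding every fixed point. For any j of the 8 travellers fixed to their own suitcase, the other 8−j can be arranged in (8−j)! ways.
By inclusion–exclusion this is Σ_{j=0}^{8} (−1)^j C(8,j)·(8−j)!.
Computing: 40320 − 40320 + 20160 − 6720 + 1680 − 336 + 56 − 8 + 1 = 14833.

14833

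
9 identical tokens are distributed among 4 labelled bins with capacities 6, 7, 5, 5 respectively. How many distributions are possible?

166

Ignoring the caps, the number of non-negative solutions to x_1+…+x_4 = 9 is C(12,3) = 220.
Subtract solutions that violate a single cap (substitute x_i' = x_i − (cap_i+1)): x_1 ≥ 7 gives C(5,3) = 10; x_2 ≥ 8 gives C(4,3) = 4; x_3 ≥ 6 gives C(6,3) = 20; x_4 ≥ 6 gives C(6,3) = 20. Together 54.
No two caps can be exceeded simultaneously, so the pair terms are all 0.
By inclusion–exclusion the count is 220 − 54 + 0 = 166.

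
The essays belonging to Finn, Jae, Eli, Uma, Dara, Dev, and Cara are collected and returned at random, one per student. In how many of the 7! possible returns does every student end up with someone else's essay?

This is the derangement count D_7: permutations of 7 items with no fixed point.
By inclusion–exclusion this is Σ_{j=0}^{7} (−1)^j C(7,j)·(7−j)!.
Computing: 5040 − 5040 + 2520 − 840 + 210 − 42 + 7 − 1 = 1854.

1854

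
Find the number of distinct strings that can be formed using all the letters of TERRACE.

TERRACE has 7 letters with E appearing twice and R appearing twice.
Dividing 7! = 5040 by 2!·2! = 4 for the repeated letters gives 1260.

1260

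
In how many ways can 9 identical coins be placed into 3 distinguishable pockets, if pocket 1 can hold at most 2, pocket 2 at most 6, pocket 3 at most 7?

Without the upper bounds there are C(11,2) = 55 ways to split 9 among 3 pockets.
Subtract solutions that violate a single cap (substitute x_i' = x_i − (cap_i+1)): x_1 ≥ 3 gives C(8,2) = 28; x_2 ≥ 7 gives C(4,2) = 6; x_3 ≥ 8 gives C(3,2) = 3. Together 37.
No two caps can be exceeded simultaneously, so the pair terms are all 0.
By inclusion–exclusion the count is 55 − 37 + 0 = 18.

18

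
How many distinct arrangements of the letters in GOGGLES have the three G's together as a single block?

120

Treat the 3 copies of G as a single block. The multiset to arrange is then {GGG, E, L, O, S}, 5 items in all.
All 5 items are distinct, so there are (5)! = 120 arrangements.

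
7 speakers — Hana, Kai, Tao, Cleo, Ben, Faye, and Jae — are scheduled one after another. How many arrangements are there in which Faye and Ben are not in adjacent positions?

Of the 7! = 5040 arrangements, those with Faye and Ben adjacent number 2 × 6! = 1440 (treat the pair as a block with 2 internal orders).
Complementary counting: 5040 − 1440 = 3600.

3600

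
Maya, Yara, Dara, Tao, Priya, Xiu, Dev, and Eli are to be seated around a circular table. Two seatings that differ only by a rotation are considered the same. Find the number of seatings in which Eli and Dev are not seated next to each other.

3600

Without the restriction there are (7)! = 5040 seatings.
Seatings with Eli beside Dev: treat them as a block with 2 internal orders, giving 2 × (6)! = 1440.
Subtracting, 5040 − 1440 = 3600.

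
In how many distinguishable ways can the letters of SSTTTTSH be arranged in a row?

280

The 8 letters of SSTTTTSH have repeats: S appearing 3 times and T appearing 4 times.
So there are 8! / (4!·3!) = 280 distinguishable arrangements.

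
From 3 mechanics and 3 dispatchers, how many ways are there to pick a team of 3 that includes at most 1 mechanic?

Split by how many mechanics are chosen (0 through 1).
Sum: C(3,0)·C(3,3) + C(3,1)·C(3,2) = 1 + 9 = 10.

10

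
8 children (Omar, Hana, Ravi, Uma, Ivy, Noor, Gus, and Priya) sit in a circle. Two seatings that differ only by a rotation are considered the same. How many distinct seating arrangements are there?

5040

Seat Omar anywhere (absorbing the rotational symmetry), then permute the other 7: (7)! = 5040.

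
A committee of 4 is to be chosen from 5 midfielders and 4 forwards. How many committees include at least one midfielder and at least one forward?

Unrestricted: C(9,4) = 126 ways to pick any 4 of the 9.
Selections missing a whole group: no midfielders → C(4,4) = 1; no forwards → C(5,4) = 5.
Both groups omitted at once is impossible, so 126 − 6 = 120.

120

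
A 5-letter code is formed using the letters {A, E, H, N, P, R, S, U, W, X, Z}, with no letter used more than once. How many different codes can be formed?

With no repetition, fill the 5 letters in order: 11 choices, then 10, down to 7.
11 × 10 × 9 × 8 × 7 = 55440.

55440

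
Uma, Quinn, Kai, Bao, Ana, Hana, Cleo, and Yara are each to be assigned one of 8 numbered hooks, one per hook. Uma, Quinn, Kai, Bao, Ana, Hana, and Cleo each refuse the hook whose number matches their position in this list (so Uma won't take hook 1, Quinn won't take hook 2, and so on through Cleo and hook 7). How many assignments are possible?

Let Aᵢ (for 1 ≤ i ≤ 7) be the placements that put person i in their forbidden hook. Any j of these fix j positions, leaving (8−j)! ways to fill the rest, and there are C(7,j) ways to pick which j.
By inclusion–exclusion, the number of valid placements is Σ_{j=0}^{7} (−1)^j C(7,j)·(8−j)!.
Computing: 40320 − 35280 + 15120 − 4200 + 840 − 126 + 14 − 1 = 16687.

16687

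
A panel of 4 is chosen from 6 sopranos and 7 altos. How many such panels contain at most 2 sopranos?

560

Split by how many sopranos are chosen (0 through 2).
Sum: C(6,0)·C(7,4) + C(6,1)·C(7,3) + C(6,2)·C(7,2) = 35 + 210 + 315 = 560.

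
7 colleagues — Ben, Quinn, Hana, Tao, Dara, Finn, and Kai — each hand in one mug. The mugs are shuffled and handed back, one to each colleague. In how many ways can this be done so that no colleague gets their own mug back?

Count assignments avoiding every fixed point. For any j of the 7 colleagues fixed to their own mug, the other 7−j can be arranged in (7−j)! ways.
By inclusion–exclusion this is Σ_{j=0}^{7} (−1)^j C(7,j)·(7−j)!.
Computing: 5040 − 5040 + 2520 − 840 + 210 − 42 + 7 − 1 = 1854.

1854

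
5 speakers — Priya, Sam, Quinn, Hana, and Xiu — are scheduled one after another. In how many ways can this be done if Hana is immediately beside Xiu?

48

Treat {Hana, Xiu} as a single unit. There are 4 units to order, and the pair itself can be ordered 2 ways.
That gives 2 × 4! = 2 × 24 = 48.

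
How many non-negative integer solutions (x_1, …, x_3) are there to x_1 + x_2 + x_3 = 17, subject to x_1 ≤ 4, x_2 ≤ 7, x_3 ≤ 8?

6

Ignoring the caps, the number of non-negative solutions to x_1+…+x_3 = 17 is C(19,2) = 171.
Subtract solutions that violate a single cap (substitute x_i' = x_i − (cap_i+1)): x_1 ≥ 5 gives C(14,2) = 91; x_2 ≥ 8 gives C(11,2) = 55; x_3 ≥ 9 gives C(10,2) = 45. Together 191.
Add back pairs where two caps are both exceeded: 15 + 10 + 1 = 26.
By inclusion–exclusion the count is 171 − 191 + 26 = 6.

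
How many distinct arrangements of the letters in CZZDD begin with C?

Fix C in the first position and arrange the remaining 4 letters.
Those 4 letters have D appearing twice and Z appearing twice, giving (4)!/(2!·2!) = 6.

6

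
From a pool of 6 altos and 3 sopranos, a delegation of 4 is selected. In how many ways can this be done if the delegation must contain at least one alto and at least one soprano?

With no constraint there are C(9,4) = 126 possible selections.
Selections missing a whole group: no altos → C(3,4) = 0; no sopranos → C(6,4) = 15.
Both groups omitted at once is impossible, so 126 − 15 = 111.

111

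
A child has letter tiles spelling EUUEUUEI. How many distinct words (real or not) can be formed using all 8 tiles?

280

The 8 letters of EUUEUUEI have repeats: E appearing 3 times and U appearing 4 times.
Dividing 8! = 40320 by 4!·3! = 144 for the repeated letters gives 280.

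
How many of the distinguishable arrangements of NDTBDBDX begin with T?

420

With the first slot taken by T, it remains to arrange the other 7 letters (NDBDBDX).
Those 7 letters have B appearing twice and D appearing 3 times, giving (7)!/(3!·2!) = 420.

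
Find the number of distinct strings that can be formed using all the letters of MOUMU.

30

Letter multiplicities in MOUMU: M×2, O×1, U×2.
Dividing 5! = 120 by 2!·2! = 4 for the repeated letters gives 30.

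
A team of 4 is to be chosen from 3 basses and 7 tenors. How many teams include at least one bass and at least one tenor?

175

With no constraint there are C(10,4) = 210 possible selections.
Subtract selections that omit an entire group: no basses → C(7,4) = 35; no tenors → C(3,4) = 0.
Both groups omitted at once is impossible, so 210 − 35 = 175.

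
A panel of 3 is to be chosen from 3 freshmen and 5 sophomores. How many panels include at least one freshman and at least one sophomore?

45

With no constraint there are C(8,3) = 56 possible selections.
Subtract selections that omit an entire group: no freshmen → C(5,3) = 10; no sophomores → C(3,3) = 1.
Both groups omitted at once is impossible, so 56 − 11 = 45.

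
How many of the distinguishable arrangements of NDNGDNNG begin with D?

Fix D in the first position and arrange the remaining 7 letters.
Those 7 letters have G appearing twice and N appearing 4 times, giving (7)!/(4!·2!) = 105.

105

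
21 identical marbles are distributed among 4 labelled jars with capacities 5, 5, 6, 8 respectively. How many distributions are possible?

Ignoring the caps, the number of non-negative solutions to x_1+…+x_4 = 21 is C(24,3) = 2024.
Subtract solutions that violate a single cap (substitute x_i' = x_i − (cap_i+1)): x_1 ≥ 6 gives C(18,3) = 816; x_2 ≥ 6 gives C(18,3) = 816; x_3 ≥ 7 gives C(17,3) = 680; x_4 ≥ 9 gives C(15,3) = 455. Together 2767.
Add back pairs where two caps are both exceeded: 220 + 165 + 84 + 165 + 84 + 56 = 774.
Subtract triples: 10 + 1 + 0 + 0 = 11.
By inclusion–exclusion the count is 2024 − 2767 + 774 − 11 = 20.

20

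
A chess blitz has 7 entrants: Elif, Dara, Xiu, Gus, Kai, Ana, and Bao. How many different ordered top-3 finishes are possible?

There are 7 choices for 1st place, 6 for 2nd, and 5 for 3rd.
That gives 7 × 6 × 5 = 210.

210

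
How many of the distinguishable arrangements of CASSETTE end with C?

Fix C in the last position and arrange the remaining 7 letters.
Those 7 letters have E appearing twice, S appearing twice, and T appearing twice, giving (7)!/(2!·2!·2!) = 630.

630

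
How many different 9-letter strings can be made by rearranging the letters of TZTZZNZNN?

Letter multiplicities in TZTZZNZNN: N×3, T×2, Z×4.
Dividing 9! = 362880 by 4!·3!·2! = 288 for the repeated letters gives 1260.

1260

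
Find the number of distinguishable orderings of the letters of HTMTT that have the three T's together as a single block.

Treat the 3 copies of T as a single block. The multiset to arrange is then {TTT, H, M}, 3 items in all.
All 3 items are distinct, so there are (3)! = 6 arrangements.

6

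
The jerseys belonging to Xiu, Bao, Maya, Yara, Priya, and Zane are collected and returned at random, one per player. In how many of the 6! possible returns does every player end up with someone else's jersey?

265

This is the derangement count D_6: permutations of 6 items with no fixed point.
By inclusion–exclusion this is Σ_{j=0}^{6} (−1)^j C(6,j)·(6−j)!.
Computing: 720 − 720 + 360 − 120 + 30 − 6 + 1 = 265.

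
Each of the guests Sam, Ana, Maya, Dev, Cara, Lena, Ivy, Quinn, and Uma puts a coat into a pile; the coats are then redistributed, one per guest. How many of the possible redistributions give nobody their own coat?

133496

Let Aᵢ be the assignments in which guest i gets their own coat. We want the size of the complement of A₁∪…∪A_9.
By inclusion–exclusion this is Σ_{j=0}^{9} (−1)^j C(9,j)·(9−j)!.
Computing: 362880 − 362880 + 181440 − 60480 + 15120 − 3024 + 504 − 72 + 9 − 1 = 133496.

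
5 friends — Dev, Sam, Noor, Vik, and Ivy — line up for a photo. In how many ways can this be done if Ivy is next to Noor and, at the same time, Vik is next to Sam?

24

Treat {Ivy,Noor} as one block (2 orders) and {Vik,Sam} as another (2 orders).
That leaves 3 units to arrange: 2 × 2 × 3! = 4 × 6 = 24.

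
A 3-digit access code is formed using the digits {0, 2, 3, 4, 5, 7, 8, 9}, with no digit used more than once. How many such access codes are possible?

336

This is a permutation of 3 out of 8: P(8,3) = 8!/5!.
That product is 8 × 7 × 6 = 336.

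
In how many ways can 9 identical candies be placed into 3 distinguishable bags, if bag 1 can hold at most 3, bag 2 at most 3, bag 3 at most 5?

By stars and bars, unrestricted non-negative solutions to x_1+…+x_3 = 9 number C(9+2,2) = 55.
Subtract solutions that violate a single cap (substitute x_i' = x_i − (cap_i+1)): x_1 ≥ 4 gives C(7,2) = 21; x_2 ≥ 4 gives C(7,2) = 21; x_3 ≥ 6 gives C(5,2) = 10. Together 52.
Add back pairs where two caps are both exceeded: 3 + 0 + 0 = 3.
By inclusion–exclusion the count is 55 − 52 + 3 = 6.

6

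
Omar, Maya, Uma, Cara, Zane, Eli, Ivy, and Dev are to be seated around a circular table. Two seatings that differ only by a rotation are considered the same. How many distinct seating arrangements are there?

Seat Omar anywhere (absorbing the rotational symmetry), then permute the other 7: (7)! = 5040.

5040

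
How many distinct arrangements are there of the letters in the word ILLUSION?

10080

ILLUSION has 8 letters with I appearing twice and L appearing twice.
The number of distinct arrangements is 8!/(2!·2!) = 40320/4 = 10080.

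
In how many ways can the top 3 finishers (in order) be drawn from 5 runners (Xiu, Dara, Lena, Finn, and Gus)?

There are 5 choices for 1st place, 4 for 2nd, and 3 for 3rd.
That gives 5 × 4 × 3 = 60.

60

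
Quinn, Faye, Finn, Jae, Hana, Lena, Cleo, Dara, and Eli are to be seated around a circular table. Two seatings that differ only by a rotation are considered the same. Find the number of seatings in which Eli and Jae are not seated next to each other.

All circular seatings of 9 people number (8)! = 40320.
Seatings with Eli beside Jae: treat them as a block with 2 internal orders, giving 2 × (7)! = 10080.
Subtracting, 40320 − 10080 = 30240.

30240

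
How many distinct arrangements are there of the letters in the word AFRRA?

The 5 letters of AFRRA have repeats: A appearing twice and R appearing twice.
Dividing 5! = 120 by 2!·2! = 4 for the repeated letters gives 30.

30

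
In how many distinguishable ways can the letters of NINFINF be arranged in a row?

The 7 letters of NINFINF have repeats: F appearing twice, I appearing twice, and N appearing 3 times.
So there are 7! / (3!·2!·2!) = 210 distinguishable arrangements.

210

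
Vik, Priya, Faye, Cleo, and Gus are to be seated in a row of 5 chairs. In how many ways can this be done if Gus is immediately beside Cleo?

Place the 3 others and the Gus-Cleo pair as 4 objects in a line; the pair has 2 internal arrangements.
That gives 2 × 4! = 2 × 24 = 48.

48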